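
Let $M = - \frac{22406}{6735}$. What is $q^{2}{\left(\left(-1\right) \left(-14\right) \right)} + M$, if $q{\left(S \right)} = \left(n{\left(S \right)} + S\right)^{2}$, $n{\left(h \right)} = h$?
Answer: $\frac{4139685754}{6735} \approx 6.1465 \cdot 10^{5}$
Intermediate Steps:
$q{\left(S \right)} = 4 S^{2}$ ($q{\left(S \right)} = \left(S + S\right)^{2} = \left(2 S\right)^{2} = 4 S^{2}$)
$M = - \frac{22406}{6735}$ ($M = \left(-22406\right) \frac{1}{6735} = - \frac{22406}{6735} \approx -3.3268$)
$q^{2}{\left(\left(-1\right) \left(-14\right) \right)} + M = \left(4 \left(\left(-1\right) \left(-14\right)\right)^{2}\right)^{2} - \frac{22406}{6735} = \left(4 \cdot 14^{2}\right)^{2} - \frac{22406}{6735} = \left(4 \cdot 196\right)^{2} - \frac{22406}{6735} = 784^{2} - \frac{22406}{6735} = 614656 - \frac{22406}{6735} = \frac{4139685754}{6735}$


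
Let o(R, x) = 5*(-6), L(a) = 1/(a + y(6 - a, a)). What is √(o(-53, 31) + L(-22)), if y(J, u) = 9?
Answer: I*√5083/13 ≈ 5.4842*I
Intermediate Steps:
L(a) = 1/(9 + a) (L(a) = 1/(a + 9) = 1/(9 + a))
o(R, x) = -30
√(o(-53, 31) + L(-22)) = √(-30 + 1/(9 - 22)) = √(-30 + 1/(-13)) = √(-30 - 1/13) = √(-391/13) = I*√5083/13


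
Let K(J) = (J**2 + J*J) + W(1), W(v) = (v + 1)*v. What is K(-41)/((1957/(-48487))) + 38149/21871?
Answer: -3567310013835/42801547 ≈ -83345.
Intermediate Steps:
W(v) = v*(1 + v) (W(v) = (1 + v)*v = v*(1 + v))
K(J) = 2 + 2*J**2 (K(J) = (J**2 + J*J) + 1*(1 + 1) = (J**2 + J**2) + 1*2 = 2*J**2 + 2 = 2 + 2*J**2)
K(-41)/((1957/(-48487))) + 38149/21871 = (2 + 2*(-41)**2)/((1957/(-48487))) + 38149/21871 = (2 + 2*1681)/((1957*(-1/48487))) + 38149*(1/21871) = (2 + 3362)/(-1957/48487) + 38149/21871 = 3364*(-48487/1957) + 38149/21871 = -163110268/1957 + 38149/21871 = -3567310013835/42801547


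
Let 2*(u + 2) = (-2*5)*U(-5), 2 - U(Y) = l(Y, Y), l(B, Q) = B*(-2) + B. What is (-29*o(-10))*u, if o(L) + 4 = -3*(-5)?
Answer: -4147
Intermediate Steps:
o(L) = 11 (o(L) = -4 - 3*(-5) = -4 + 15 = 11)
l(B, Q) = -B (l(B, Q) = -2*B + B = -B)
U(Y) = 2 + Y (U(Y) = 2 - (-1)*Y = 2 + Y)
u = 13 (u = -2 + ((-2*5)*(2 - 5))/2 = -2 + (-10*(-3))/2 = -2 + (1/2)*30 = -2 + 15 = 13)
(-29*o(-10))*u = -29*11*13 = -319*13 = -4147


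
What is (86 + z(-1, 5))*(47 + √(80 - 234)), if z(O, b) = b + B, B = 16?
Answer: 5029 + 107*I*√154 ≈ 5029.0 + 1327.8*I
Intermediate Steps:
z(O, b) = 16 + b (z(O, b) = b + 16 = 16 + b)
(86 + z(-1, 5))*(47 + √(80 - 234)) = (86 + (16 + 5))*(47 + √(80 - 234)) = (86 + 21)*(47 + √(-154)) = 107*(47 + I*√154) = 5029 + 107*I*√154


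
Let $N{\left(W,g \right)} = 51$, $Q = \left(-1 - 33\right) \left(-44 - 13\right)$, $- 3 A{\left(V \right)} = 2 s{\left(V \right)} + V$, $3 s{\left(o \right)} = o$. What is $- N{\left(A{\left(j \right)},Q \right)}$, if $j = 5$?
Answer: $-51$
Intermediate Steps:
$s{\left(o \right)} = \frac{o}{3}$
$A{\left(V \right)} = - \frac{5 V}{9}$ ($A{\left(V \right)} = - \frac{2 \frac{V}{3} + V}{3} = - \frac{\frac{2 V}{3} + V}{3} = - \frac{\frac{5}{3} V}{3} = - \frac{5 V}{9}$)
$Q = 1938$ ($Q = \left(-34\right) \left(-57\right) = 1938$)
$- N{\left(A{\left(j \right)},Q \right)} = \left(-1\right) 51 = -51$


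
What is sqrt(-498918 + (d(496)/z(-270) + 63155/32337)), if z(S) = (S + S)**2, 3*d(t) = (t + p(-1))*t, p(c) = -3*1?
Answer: I*sqrt(1056456720573694674)/1455165 ≈ 706.34*I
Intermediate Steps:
p(c) = -3
d(t) = t*(-3 + t)/3 (d(t) = ((t - 3)*t)/3 = ((-3 + t)*t)/3 = (t*(-3 + t))/3 = t*(-3 + t)/3)
z(S) = 4*S**2 (z(S) = (2*S)**2 = 4*S**2)
sqrt(-498918 + (d(496)/z(-270) + 63155/32337)) = sqrt(-498918 + (((1/3)*496*(-3 + 496))/((4*(-270)**2)) + 63155/32337)) = sqrt(-498918 + (((1/3)*496*493)/((4*72900)) + 63155*(1/32337))) = sqrt(-498918 + ((244528/3)/291600 + 63155/32337)) = sqrt(-498918 + ((244528/3)*(1/291600) + 63155/32337)) = sqrt(-498918 + (15283/54675 + 63155/32337)) = sqrt(-498918 + 438578444/196447275) = sqrt(-98010642970006/196447275) = I*sqrt(1056456720573694674)/1455165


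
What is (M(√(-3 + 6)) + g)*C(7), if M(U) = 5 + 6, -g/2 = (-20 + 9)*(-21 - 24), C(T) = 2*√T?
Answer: -1958*√7 ≈ -5180.4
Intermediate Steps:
g = -990 (g = -2*(-20 + 9)*(-21 - 24) = -(-22)*(-45) = -2*495 = -990)
M(U) = 11
(M(√(-3 + 6)) + g)*C(7) = (11 - 990)*(2*√7) = -1958*√7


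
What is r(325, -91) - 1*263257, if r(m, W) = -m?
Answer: -263582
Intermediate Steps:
r(325, -91) - 1*263257 = -1*325 - 1*263257 = -325 - 263257 = -263582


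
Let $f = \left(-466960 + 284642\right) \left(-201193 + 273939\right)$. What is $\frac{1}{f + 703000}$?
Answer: $- \frac{1}{13262202228} \approx -7.5402 \cdot 10^{-11}$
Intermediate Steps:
$f = -13262905228$ ($f = \left(-182318\right) 72746 = -13262905228$)
$\frac{1}{f + 703000} = \frac{1}{-13262905228 + 703000} = \frac{1}{-13262202228} = - \frac{1}{13262202228}$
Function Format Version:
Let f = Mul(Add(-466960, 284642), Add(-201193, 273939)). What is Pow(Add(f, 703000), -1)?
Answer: Rational(-1, 13262202228) ≈ -7.5402e-11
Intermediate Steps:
f = -13262905228 (f = Mul(-182318, 72746) = -13262905228)
Pow(Add(f, 703000), -1) = Pow(Add(-13262905228, 703000), -1) = Pow(-13262202228, -1) = Rational(-1, 13262202228)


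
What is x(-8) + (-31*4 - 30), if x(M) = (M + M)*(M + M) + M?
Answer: 94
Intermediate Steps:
x(M) = M + 4*M² (x(M) = (2*M)*(2*M) + M = 4*M² + M = M + 4*M²)
x(-8) + (-31*4 - 30) = -8*(1 + 4*(-8)) + (-31*4 - 30) = -8*(1 - 32) + (-124 - 30) = -8*(-31) - 154 = 248 - 154 = 94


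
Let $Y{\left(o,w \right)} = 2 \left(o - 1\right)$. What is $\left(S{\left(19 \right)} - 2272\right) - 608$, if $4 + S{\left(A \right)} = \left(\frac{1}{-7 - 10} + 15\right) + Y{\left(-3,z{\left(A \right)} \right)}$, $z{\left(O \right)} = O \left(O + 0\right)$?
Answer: $- \frac{48910}{17} \approx -2877.1$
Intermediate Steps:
$z{\left(O \right)} = O^{2}$ ($z{\left(O \right)} = O O = O^{2}$)
$Y{\left(o,w \right)} = -2 + 2 o$ ($Y{\left(o,w \right)} = 2 \left(-1 + o\right) = -2 + 2 o$)
$S{\left(A \right)} = \frac{50}{17}$ ($S{\left(A \right)} = -4 + \left(\left(\frac{1}{-7 - 10} + 15\right) + \left(-2 + 2 \left(-3\right)\right)\right) = -4 + \left(\left(\frac{1}{-17} + 15\right) - 8\right) = -4 + \left(\left(- \frac{1}{17} + 15\right) - 8\right) = -4 + \left(\frac{254}{17} - 8\right) = -4 + \frac{118}{17} = \frac{50}{17}$)
$\left(S{\left(19 \right)} - 2272\right) - 608 = \left(\frac{50}{17} - 2272\right) - 608 = - \frac{38574}{17} - 608 = - \frac{48910}{17}$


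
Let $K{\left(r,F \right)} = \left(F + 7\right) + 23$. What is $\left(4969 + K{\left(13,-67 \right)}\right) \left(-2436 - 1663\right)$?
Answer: $-20216268$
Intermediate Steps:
$K{\left(r,F \right)} = 30 + F$ ($K{\left(r,F \right)} = \left(7 + F\right) + 23 = 30 + F$)
$\left(4969 + K{\left(13,-67 \right)}\right) \left(-2436 - 1663\right) = \left(4969 + \left(30 - 67\right)\right) \left(-2436 - 1663\right) = \left(4969 - 37\right) \left(-4099\right) = 4932 \left(-4099\right) = -20216268$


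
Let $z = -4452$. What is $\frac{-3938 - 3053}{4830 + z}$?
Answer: $- \frac{6991}{378} \approx -18.495$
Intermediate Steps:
$\frac{-3938 - 3053}{4830 + z} = \frac{-3938 - 3053}{4830 - 4452} = - \frac{6991}{378}$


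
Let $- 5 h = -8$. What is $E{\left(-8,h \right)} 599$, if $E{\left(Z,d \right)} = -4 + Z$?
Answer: $-7188$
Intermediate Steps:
$h = \frac{8}{5}$ ($h = \left(- \frac{1}{5}\right) \left(-8\right) = \frac{8}{5} \approx 1.6$)
$E{\left(-8,h \right)} 599 = \left(-4 - 8\right) 599 = \left(-12\right) 599 = -7188$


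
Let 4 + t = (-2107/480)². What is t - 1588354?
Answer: -365953243751/230400 ≈ -1.5883e+6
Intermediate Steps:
t = 3517849/230400 (t = -4 + (-2107/480)² = -4 + 4439449/230400 = 3517849/230400 ≈ 15.268)
t - 1588354 = 3517849/230400 - 1588354 = -365953243751/230400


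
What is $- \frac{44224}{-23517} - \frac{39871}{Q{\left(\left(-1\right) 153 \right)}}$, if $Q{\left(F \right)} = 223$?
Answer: $- \frac{927784355}{5244291} \approx -176.91$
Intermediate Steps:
$- \frac{44224}{-23517} - \frac{39871}{Q{\left(\left(-1\right) 153 \right)}} = - \frac{44224}{-23517} - \frac{39871}{223} = \left(-44224\right) \left(- \frac{1}{23517}\right) - \frac{39871}{223} = \frac{44224}{23517} - \frac{39871}{223} = - \frac{927784355}{5244291}$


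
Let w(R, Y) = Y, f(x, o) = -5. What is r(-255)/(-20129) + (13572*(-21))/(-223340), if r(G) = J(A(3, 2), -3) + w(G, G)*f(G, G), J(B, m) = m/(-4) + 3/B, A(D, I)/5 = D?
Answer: 83877475/69163244 ≈ 1.2127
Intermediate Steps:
A(D, I) = 5*D
J(B, m) = 3/B - m/4 (J(B, m) = m*(-¼) + 3/B = -m/4 + 3/B = 3/B - m/4)
r(G) = 19/20 - 5*G (r(G) = (3/((5*3)) - ¼*(-3)) + G*(-5) = (3/15 + ¾) - 5*G = (3*(1/15) + ¾) - 5*G = (⅕ + ¾) - 5*G = 19/20 - 5*G)
r(-255)/(-20129) + (13572*(-21))/(-223340) = (19/20 - 5*(-255))/(-20129) + (13572*(-21))/(-223340) = (19/20 + 1275)*(-1/20129) - 285012*(-1/223340) = (25519/20)*(-1/20129) + 5481/4295 = -25519/402580 + 5481/4295 = 83877475/69163244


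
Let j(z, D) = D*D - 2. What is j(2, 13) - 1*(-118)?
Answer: 285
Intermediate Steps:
j(z, D) = -2 + D² (j(z, D) = D² - 2 = -2 + D²)
j(2, 13) - 1*(-118) = (-2 + 13²) - 1*(-118) = (-2 + 169) + 118 = 167 + 118 = 285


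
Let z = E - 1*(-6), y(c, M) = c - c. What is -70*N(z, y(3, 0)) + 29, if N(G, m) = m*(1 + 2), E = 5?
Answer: 29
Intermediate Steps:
y(c, M) = 0
z = 11 (z = 5 - 1*(-6) = 5 + 6 = 11)
N(G, m) = 3*m (N(G, m) = m*3 = 3*m)
-70*N(z, y(3, 0)) + 29 = -210*0 + 29 = -70*0 + 29 = 0 + 29 = 29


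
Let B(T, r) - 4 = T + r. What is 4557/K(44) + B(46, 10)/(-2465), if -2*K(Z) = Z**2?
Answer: -2258217/477224 ≈ -4.7320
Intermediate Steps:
B(T, r) = 4 + T + r (B(T, r) = 4 + (T + r) = 4 + T + r)
K(Z) = -Z**2/2
4557/K(44) + B(46, 10)/(-2465) = 4557/((-1/2*44**2)) + (4 + 46 + 10)/(-2465) = 4557/((-1/2*1936)) + 60*(-1/2465) = 4557/(-968) - 12/493 = 4557*(-1/968) - 12/493 = -4557/968 - 12/493 = -2258217/477224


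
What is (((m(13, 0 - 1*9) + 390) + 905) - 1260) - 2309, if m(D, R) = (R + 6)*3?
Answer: -2283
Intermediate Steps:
m(D, R) = 18 + 3*R (m(D, R) = (6 + R)*3 = 18 + 3*R)
(((m(13, 0 - 1*9) + 390) + 905) - 1260) - 2309 = ((((18 + 3*(0 - 1*9)) + 390) + 905) - 1260) - 2309 = ((((18 + 3*(0 - 9)) + 390) + 905) - 1260) - 2309 = ((((18 + 3*(-9)) + 390) + 905) - 1260) - 2309 = ((((18 - 27) + 390) + 905) - 1260) - 2309 = (((-9 + 390) + 905) - 1260) - 2309 = ((381 + 905) - 1260) - 2309 = (1286 - 1260) - 2309 = 26 - 2309 = -2283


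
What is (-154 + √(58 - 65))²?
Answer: (154 - I*√7)² ≈ 23709.0 - 814.89*I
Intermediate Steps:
(-154 + √(58 - 65))² = (-154 + √(-7))² = (-154 + I*√7)²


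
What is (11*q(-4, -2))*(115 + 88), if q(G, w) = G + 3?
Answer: -2233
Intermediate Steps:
q(G, w) = 3 + G
(11*q(-4, -2))*(115 + 88) = (11*(3 - 4))*(115 + 88) = (11*(-1))*203 = -11*203 = -2233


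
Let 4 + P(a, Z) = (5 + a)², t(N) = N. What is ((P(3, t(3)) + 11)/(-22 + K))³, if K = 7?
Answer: -357911/3375 ≈ -106.05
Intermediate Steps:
P(a, Z) = -4 + (5 + a)²
((P(3, t(3)) + 11)/(-22 + K))³ = (((-4 + (5 + 3)²) + 11)/(-22 + 7))³ = (((-4 + 8²) + 11)/(-15))³ = (((-4 + 64) + 11)*(-1/15))³ = ((60 + 11)*(-1/15))³ = (71*(-1/15))³ = (-71/15)³ = -357911/3375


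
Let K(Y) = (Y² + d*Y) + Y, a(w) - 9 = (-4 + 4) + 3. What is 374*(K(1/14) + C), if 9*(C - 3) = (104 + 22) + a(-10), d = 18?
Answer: 2165647/294 ≈ 7366.1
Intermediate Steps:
a(w) = 12 (a(w) = 9 + ((-4 + 4) + 3) = 9 + (0 + 3) = 9 + 3 = 12)
K(Y) = Y² + 19*Y (K(Y) = (Y² + 18*Y) + Y = Y² + 19*Y)
C = 55/3 (C = 3 + ((104 + 22) + 12)/9 = 3 + (126 + 12)/9 = 3 + (⅑)*138 = 3 + 46/3 = 55/3 ≈ 18.333)
374*(K(1/14) + C) = 374*((1/14)*(19 + 1/14) + 55/3) = 374*((1*(1/14))*(19 + 1*(1/14)) + 55/3) = 374*((19 + 1/14)/14 + 55/3) = 374*((1/14)*(267/14) + 55/3) = 374*(267/196 + 55/3) = 374*(11581/588) = 2165647/294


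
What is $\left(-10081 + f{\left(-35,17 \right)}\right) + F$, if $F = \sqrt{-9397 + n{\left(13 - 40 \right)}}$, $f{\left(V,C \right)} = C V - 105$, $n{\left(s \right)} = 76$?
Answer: $-10781 + i \sqrt{9321} \approx -10781.0 + 96.545 i$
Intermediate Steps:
$f{\left(V,C \right)} = -105 + C V$
$F = i \sqrt{9321}$ ($F = \sqrt{-9397 + 76} = \sqrt{-9321} = i \sqrt{9321} \approx 96.545 i$)
$\left(-10081 + f{\left(-35,17 \right)}\right) + F = \left(-10081 + \left(-105 + 17 \left(-35\right)\right)\right) + i \sqrt{9321} = \left(-10081 - 700\right) + i \sqrt{9321} = -10781 + i \sqrt{9321}$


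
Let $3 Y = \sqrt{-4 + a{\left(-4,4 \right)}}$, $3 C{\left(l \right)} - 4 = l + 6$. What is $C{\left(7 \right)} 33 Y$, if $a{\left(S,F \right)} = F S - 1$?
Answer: $\frac{187 i \sqrt{21}}{3} \approx 285.65 i$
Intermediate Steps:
$C{\left(l \right)} = \frac{10}{3} + \frac{l}{3}$ ($C{\left(l \right)} = \frac{4}{3} + \frac{l + 6}{3} = \frac{4}{3} + \frac{6 + l}{3} = \frac{4}{3} + \left(2 + \frac{l}{3}\right) = \frac{10}{3} + \frac{l}{3}$)
$a{\left(S,F \right)} = -1 + F S$
$Y = \frac{i \sqrt{21}}{3}$ ($Y = \frac{\sqrt{-4 + \left(-1 + 4 \left(-4\right)\right)}}{3} = \frac{\sqrt{-4 - 17}}{3} = \frac{\sqrt{-21}}{3} = \frac{i \sqrt{21}}{3} \approx 1.5275 i$)
$C{\left(7 \right)} 33 Y = \left(\frac{10}{3} + \frac{1}{3} \cdot 7\right) 33 \frac{i \sqrt{21}}{3} = \left(\frac{10}{3} + \frac{7}{3}\right) 33 \frac{i \sqrt{21}}{3} = \frac{17}{3} \cdot 33 \frac{i \sqrt{21}}{3} = 187 \frac{i \sqrt{21}}{3} = \frac{187 i \sqrt{21}}{3}$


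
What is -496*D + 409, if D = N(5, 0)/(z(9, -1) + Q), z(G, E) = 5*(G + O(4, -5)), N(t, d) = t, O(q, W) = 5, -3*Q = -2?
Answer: 19817/53 ≈ 373.91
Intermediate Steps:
Q = ⅔ (Q = -⅓*(-2) = ⅔ ≈ 0.66667)
z(G, E) = 25 + 5*G (z(G, E) = 5*(G + 5) = 5*(5 + G) = 25 + 5*G)
D = 15/212 (D = 5/((25 + 5*9) + ⅔) = 5/((25 + 45) + ⅔) = 5/(70 + ⅔) = 5/(212/3) = (3/212)*5 = 15/212 ≈ 0.070755)
-496*D + 409 = -496*15/212 + 409 = -1860/53 + 409 = 19817/53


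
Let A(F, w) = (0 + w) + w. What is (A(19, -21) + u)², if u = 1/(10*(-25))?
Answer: 110271001/62500 ≈ 1764.3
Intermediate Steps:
A(F, w) = 2*w (A(F, w) = w + w = 2*w)
u = -1/250 (u = 1/(-250) = -1/250 ≈ -0.0040000)
(A(19, -21) + u)² = (2*(-21) - 1/250)² = (-42 - 1/250)² = (-10501/250)² = 110271001/62500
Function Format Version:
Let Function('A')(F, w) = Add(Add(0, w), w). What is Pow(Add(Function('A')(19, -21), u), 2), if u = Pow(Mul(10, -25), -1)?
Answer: Rational(110271001, 62500) ≈ 1764.3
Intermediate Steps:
Function('A')(F, w) = Mul(2, w) (Function('A')(F, w) = Add(w, w) = Mul(2, w))
u = Rational(-1, 250) (u = Pow(-250, -1) = Rational(-1, 250) ≈ -0.0040000)
Pow(Add(Function('A')(19, -21), u), 2) = Pow(Add(Mul(2, -21), Rational(-1, 250)), 2) = Pow(Add(-42, Rational(-1, 250)), 2) = Pow(Rational(-10501, 250), 2) = Rational(110271001, 62500)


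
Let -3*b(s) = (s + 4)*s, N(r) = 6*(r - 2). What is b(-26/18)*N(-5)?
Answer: -4186/81 ≈ -51.679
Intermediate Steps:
N(r) = -12 + 6*r (N(r) = 6*(-2 + r) = -12 + 6*r)
b(s) = -s*(4 + s)/3 (b(s) = -(s + 4)*s/3 = -(4 + s)*s/3 = -s*(4 + s)/3)
b(-26/18)*N(-5) = (-(-26/18)*(4 - 26/18)/3)*(-12 + 6*(-5)) = (-(-26*1/18)*(4 - 26*1/18)/3)*(-12 - 30) = -⅓*(-13/9)*(4 - 13/9)*(-42) = -⅓*(-13/9)*23/9*(-42) = (299/243)*(-42) = -4186/81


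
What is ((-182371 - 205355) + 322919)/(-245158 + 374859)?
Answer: -64807/129701 ≈ -0.49966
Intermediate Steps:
((-182371 - 205355) + 322919)/(-245158 + 374859) = (-387726 + 322919)/129701 = -64807*1/129701 = -64807/129701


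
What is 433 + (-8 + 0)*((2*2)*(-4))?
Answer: 561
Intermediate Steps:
433 + (-8 + 0)*((2*2)*(-4)) = 433 - 32*(-4) = 433 - 8*(-16) = 433 + 128 = 561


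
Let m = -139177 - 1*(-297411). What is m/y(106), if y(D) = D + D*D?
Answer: 79117/5671 ≈ 13.951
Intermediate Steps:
y(D) = D + D²
m = 158234 (m = -139177 + 297411 = 158234)
m/y(106) = 158234/((106*(1 + 106))) = 158234/((106*107)) = 158234/11342 = 158234*(1/11342) = 79117/5671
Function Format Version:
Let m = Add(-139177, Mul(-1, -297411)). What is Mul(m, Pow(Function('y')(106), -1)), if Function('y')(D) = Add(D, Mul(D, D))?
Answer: Rational(79117, 5671) ≈ 13.951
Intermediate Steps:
Function('y')(D) = Add(D, Pow(D, 2))
m = 158234 (m = Add(-139177, 297411) = 158234)
Mul(m, Pow(Function('y')(106), -1)) = Mul(158234, Pow(Mul(106, Add(1, 106)), -1)) = Mul(158234, Pow(Mul(106, 107), -1)) = Mul(158234, Pow(11342, -1)) = Mul(158234, Rational(1, 11342)) = Rational(79117, 5671)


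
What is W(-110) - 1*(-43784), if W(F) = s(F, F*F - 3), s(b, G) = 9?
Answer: 43793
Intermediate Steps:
W(F) = 9
W(-110) - 1*(-43784) = 9 - 1*(-43784) = 9 + 43784 = 43793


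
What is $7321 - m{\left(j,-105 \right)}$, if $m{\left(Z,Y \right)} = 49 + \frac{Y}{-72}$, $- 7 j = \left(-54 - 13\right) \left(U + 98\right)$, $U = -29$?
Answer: $\frac{174493}{24} \approx 7270.5$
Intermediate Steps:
$j = \frac{4623}{7}$ ($j = - \frac{\left(-54 - 13\right) \left(-29 + 98\right)}{7} = - \frac{\left(-67\right) 69}{7} = \left(- \frac{1}{7}\right) \left(-4623\right) = \frac{4623}{7} \approx 660.43$)
$m{\left(Z,Y \right)} = 49 - \frac{Y}{72}$ ($m{\left(Z,Y \right)} = 49 + Y \left(- \frac{1}{72}\right) = 49 - \frac{Y}{72}$)
$7321 - m{\left(j,-105 \right)} = 7321 - \left(49 - - \frac{35}{24}\right) = 7321 - \left(49 + \frac{35}{24}\right) = 7321 - \frac{1211}{24} = \frac{174493}{24}$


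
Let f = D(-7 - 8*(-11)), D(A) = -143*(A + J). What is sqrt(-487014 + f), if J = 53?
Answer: 8*I*sqrt(7909) ≈ 711.46*I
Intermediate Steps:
D(A) = -7579 - 143*A (D(A) = -143*(A + 53) = -143*(53 + A) = -7579 - 143*A)
f = -19162 (f = -7579 - 143*(-7 - 8*(-11)) = -7579 - 143*(-7 + 88) = -7579 - 143*81 = -7579 - 11583 = -19162)
sqrt(-487014 + f) = sqrt(-487014 - 19162) = sqrt(-506176) = 8*I*sqrt(7909)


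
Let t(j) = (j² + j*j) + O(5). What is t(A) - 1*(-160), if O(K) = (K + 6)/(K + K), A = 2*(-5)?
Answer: 3611/10 ≈ 361.10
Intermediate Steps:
A = -10
O(K) = (6 + K)/(2*K) (O(K) = (6 + K)/((2*K)) = (6 + K)*(1/(2*K)) = (6 + K)/(2*K))
t(j) = 11/10 + 2*j² (t(j) = (j² + j*j) + (½)*(6 + 5)/5 = (j² + j²) + (½)*(⅕)*11 = 2*j² + 11/10 = 11/10 + 2*j²)
t(A) - 1*(-160) = (11/10 + 2*(-10)²) - 1*(-160) = (11/10 + 2*100) + 160 = (11/10 + 200) + 160 = 2011/10 + 160 = 3611/10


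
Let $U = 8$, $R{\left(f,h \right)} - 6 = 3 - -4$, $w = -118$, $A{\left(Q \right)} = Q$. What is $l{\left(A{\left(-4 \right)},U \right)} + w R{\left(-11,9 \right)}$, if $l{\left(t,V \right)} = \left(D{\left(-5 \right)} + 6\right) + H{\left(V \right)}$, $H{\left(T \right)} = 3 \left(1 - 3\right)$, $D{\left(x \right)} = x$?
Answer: $-1539$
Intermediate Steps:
$H{\left(T \right)} = -6$ ($H{\left(T \right)} = 3 \left(-2\right) = -6$)
$R{\left(f,h \right)} = 13$ ($R{\left(f,h \right)} = 6 + \left(3 - -4\right) = 6 + \left(3 + 4\right) = 6 + 7 = 13$)
$l{\left(t,V \right)} = -5$ ($l{\left(t,V \right)} = \left(-5 + 6\right) - 6 = 1 - 6 = -5$)
$l{\left(A{\left(-4 \right)},U \right)} + w R{\left(-11,9 \right)} = -5 - 1534 = -1539$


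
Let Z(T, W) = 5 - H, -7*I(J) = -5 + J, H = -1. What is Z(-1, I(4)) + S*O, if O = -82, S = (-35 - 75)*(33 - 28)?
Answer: 45106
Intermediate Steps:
S = -550 (S = -110*5 = -550)
I(J) = 5/7 - J/7 (I(J) = -(-5 + J)/7 = 5/7 - J/7)
Z(T, W) = 6 (Z(T, W) = 5 - 1*(-1) = 5 + 1 = 6)
Z(-1, I(4)) + S*O = 6 - 550*(-82) = 6 + 45100 = 45106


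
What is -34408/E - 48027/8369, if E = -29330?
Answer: -560335679/122731385 ≈ -4.5655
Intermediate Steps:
-34408/E - 48027/8369 = -34408/(-29330) - 48027/8369 = -34408*(-1/29330) - 48027*1/8369 = 17204/14665 - 48027/8369 = -560335679/122731385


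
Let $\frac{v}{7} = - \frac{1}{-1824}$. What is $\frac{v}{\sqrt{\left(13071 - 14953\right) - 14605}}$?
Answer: $- \frac{7 i \sqrt{16487}}{30072288} \approx - 2.9888 \cdot 10^{-5} i$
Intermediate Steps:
$v = \frac{7}{1824}$ ($v = 7 \left(- \frac{1}{-1824}\right) = 7 \left(\left(-1\right) \left(- \frac{1}{1824}\right)\right) = 7 \cdot \frac{1}{1824} = \frac{7}{1824} \approx 0.0038377$)
$\frac{v}{\sqrt{\left(13071 - 14953\right) - 14605}} = \frac{7}{1824 \sqrt{\left(13071 - 14953\right) - 14605}} = \frac{7}{1824 \sqrt{-1882 - 14605}} = \frac{7}{1824 \sqrt{-16487}} = \frac{7}{1824 i \sqrt{16487}} = \frac{7 \left(- \frac{i \sqrt{16487}}{16487}\right)}{1824} = - \frac{7 i \sqrt{16487}}{30072288}$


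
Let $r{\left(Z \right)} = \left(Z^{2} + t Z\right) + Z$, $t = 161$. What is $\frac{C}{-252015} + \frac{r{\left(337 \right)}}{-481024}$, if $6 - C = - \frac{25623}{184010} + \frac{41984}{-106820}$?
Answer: $- \frac{4165364771970817913}{11913987485677589760} \approx -0.34962$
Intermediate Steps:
$C = \frac{1283982139}{196559482}$ ($C = 6 - \left(- \frac{25623}{184010} + \frac{41984}{-106820}\right) = 6 - \left(\left(-25623\right) \frac{1}{184010} + 41984 \left(- \frac{1}{106820}\right)\right) = 6 - \left(- \frac{25623}{184010} - \frac{10496}{26705}\right) = 6 - - \frac{104625247}{196559482} = 6 + \frac{104625247}{196559482} = \frac{1283982139}{196559482} \approx 6.5323$)
$r{\left(Z \right)} = Z^{2} + 162 Z$ ($r{\left(Z \right)} = \left(Z^{2} + 161 Z\right) + Z = Z^{2} + 162 Z$)
$\frac{C}{-252015} + \frac{r{\left(337 \right)}}{-481024} = \frac{1283982139}{196559482 \left(-252015\right)} + \frac{337 \left(162 + 337\right)}{-481024} = \frac{1283982139}{196559482} \left(- \frac{1}{252015}\right) + 337 \cdot 499 \left(- \frac{1}{481024}\right) = - \frac{1283982139}{49535937856230} + 168163 \left(- \frac{1}{481024}\right) = - \frac{1283982139}{49535937856230} - \frac{168163}{481024} = - \frac{4165364771970817913}{11913987485677589760}$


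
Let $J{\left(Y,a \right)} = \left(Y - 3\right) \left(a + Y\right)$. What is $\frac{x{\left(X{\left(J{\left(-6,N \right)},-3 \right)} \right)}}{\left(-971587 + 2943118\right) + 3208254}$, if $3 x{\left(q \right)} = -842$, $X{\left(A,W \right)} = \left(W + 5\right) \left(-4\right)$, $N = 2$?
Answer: $- \frac{842}{15539355} \approx -5.4185 \cdot 10^{-5}$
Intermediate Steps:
$J{\left(Y,a \right)} = \left(-3 + Y\right) \left(Y + a\right)$
$X{\left(A,W \right)} = -20 - 4 W$ ($X{\left(A,W \right)} = \left(5 + W\right) \left(-4\right) = -20 - 4 W$)
$x{\left(q \right)} = - \frac{842}{3}$ ($x{\left(q \right)} = \frac{1}{3} \left(-842\right) = - \frac{842}{3}$)
$\frac{x{\left(X{\left(J{\left(-6,N \right)},-3 \right)} \right)}}{\left(-971587 + 2943118\right) + 3208254} = - \frac{842}{3 \left(\left(-971587 + 2943118\right) + 3208254\right)} = - \frac{842}{3 \left(1971531 + 3208254\right)} = - \frac{842}{3 \cdot 5179785} = \left(- \frac{842}{3}\right) \frac{1}{5179785} = - \frac{842}{15539355}$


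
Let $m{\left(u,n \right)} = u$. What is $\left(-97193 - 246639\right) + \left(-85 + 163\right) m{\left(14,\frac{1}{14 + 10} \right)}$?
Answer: $-342740$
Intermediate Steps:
$\left(-97193 - 246639\right) + \left(-85 + 163\right) m{\left(14,\frac{1}{14 + 10} \right)} = \left(-97193 - 246639\right) + \left(-85 + 163\right) 14 = -343832 + 78 \cdot 14 = -343832 + 1092 = -342740$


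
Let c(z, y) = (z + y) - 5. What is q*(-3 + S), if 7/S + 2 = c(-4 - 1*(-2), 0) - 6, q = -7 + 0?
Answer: 364/15 ≈ 24.267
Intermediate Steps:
q = -7
c(z, y) = -5 + y + z (c(z, y) = (y + z) - 5 = -5 + y + z)
S = -7/15 (S = 7/(-2 + ((-5 + 0 + (-4 - 1*(-2))) - 6)) = 7/(-2 + ((-5 + 0 + (-4 + 2)) - 6)) = 7/(-2 + ((-5 + 0 - 2) - 6)) = 7/(-2 + (-7 - 6)) = 7/(-2 - 13) = 7/(-15) = 7*(-1/15) = -7/15 ≈ -0.46667)
q*(-3 + S) = -7*(-3 - 7/15) = -7*(-52/15) = 364/15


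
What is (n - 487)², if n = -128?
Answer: 378225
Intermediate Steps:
(n - 487)² = (-128 - 487)² = (-615)² = 378225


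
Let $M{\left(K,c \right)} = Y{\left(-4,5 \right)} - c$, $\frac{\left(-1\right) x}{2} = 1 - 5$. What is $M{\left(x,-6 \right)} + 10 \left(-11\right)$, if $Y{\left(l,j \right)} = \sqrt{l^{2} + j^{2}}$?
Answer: $-104 + \sqrt{41} \approx -97.597$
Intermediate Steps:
$x = 8$ ($x = - 2 \left(1 - 5\right) = \left(-2\right) \left(-4\right) = 8$)
$Y{\left(l,j \right)} = \sqrt{j^{2} + l^{2}}$
$M{\left(K,c \right)} = \sqrt{41} - c$ ($M{\left(K,c \right)} = \sqrt{5^{2} + \left(-4\right)^{2}} - c = \sqrt{25 + 16} - c = \sqrt{41} - c$)
$M{\left(x,-6 \right)} + 10 \left(-11\right) = \left(\sqrt{41} - -6\right) + 10 \left(-11\right) = \left(\sqrt{41} + 6\right) - 110 = \left(6 + \sqrt{41}\right) - 110 = -104 + \sqrt{41}$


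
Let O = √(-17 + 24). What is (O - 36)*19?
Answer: -684 + 19*√7 ≈ -633.73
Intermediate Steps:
O = √7 ≈ 2.6458
(O - 36)*19 = (√7 - 36)*19 = (-36 + √7)*19 = -684 + 19*√7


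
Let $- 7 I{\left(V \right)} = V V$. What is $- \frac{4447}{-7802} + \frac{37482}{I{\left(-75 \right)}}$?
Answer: $- \frac{674009191}{14628750} \approx -46.074$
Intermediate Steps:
$I{\left(V \right)} = - \frac{V^{2}}{7}$ ($I{\left(V \right)} = - \frac{V V}{7} = - \frac{V^{2}}{7}$)
$- \frac{4447}{-7802} + \frac{37482}{I{\left(-75 \right)}} = - \frac{4447}{-7802} + \frac{37482}{\left(- \frac{1}{7}\right) \left(-75\right)^{2}} = \left(-4447\right) \left(- \frac{1}{7802}\right) + \frac{37482}{\left(- \frac{1}{7}\right) 5625} = \frac{4447}{7802} + \frac{37482}{- \frac{5625}{7}} = \frac{4447}{7802} + 37482 \left(- \frac{7}{5625}\right) = \frac{4447}{7802} - \frac{87458}{1875} = - \frac{674009191}{14628750}$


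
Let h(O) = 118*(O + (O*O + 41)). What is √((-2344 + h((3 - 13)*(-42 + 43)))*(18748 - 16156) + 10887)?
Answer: 5*√1360095 ≈ 5831.2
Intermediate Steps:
h(O) = 4838 + 118*O + 118*O² (h(O) = 118*(O + (O² + 41)) = 118*(O + (41 + O²)) = 118*(41 + O + O²) = 4838 + 118*O + 118*O²)
√((-2344 + h((3 - 13)*(-42 + 43)))*(18748 - 16156) + 10887) = √((-2344 + (4838 + 118*((3 - 13)*(-42 + 43)) + 118*((3 - 13)*(-42 + 43))²))*(18748 - 16156) + 10887) = √((-2344 + (4838 + 118*(-10*1) + 118*(-10*1)²))*2592 + 10887) = √((-2344 + (4838 + 118*(-10) + 118*(-10)²))*2592 + 10887) = √((-2344 + (4838 - 1180 + 118*100))*2592 + 10887) = √((-2344 + (4838 - 1180 + 11800))*2592 + 10887) = √((-2344 + 15458)*2592 + 10887) = √(13114*2592 + 10887) = √(33991488 + 10887) = √34002375 = 5*√1360095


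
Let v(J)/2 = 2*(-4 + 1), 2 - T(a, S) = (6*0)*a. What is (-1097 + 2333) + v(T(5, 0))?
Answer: 1224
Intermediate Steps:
T(a, S) = 2 (T(a, S) = 2 - 6*0*a = 2 - 0*a = 2 - 1*0 = 2 + 0 = 2)
v(J) = -12 (v(J) = 2*(2*(-4 + 1)) = 2*(2*(-3)) = 2*(-6) = -12)
(-1097 + 2333) + v(T(5, 0)) = (-1097 + 2333) - 12 = 1236 - 12 = 1224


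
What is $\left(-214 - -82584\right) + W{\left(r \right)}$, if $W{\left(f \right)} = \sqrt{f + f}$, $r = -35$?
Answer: $82370 + i \sqrt{70} \approx 82370.0 + 8.3666 i$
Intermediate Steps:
$W{\left(f \right)} = \sqrt{2} \sqrt{f}$ ($W{\left(f \right)} = \sqrt{2 f} = \sqrt{2} \sqrt{f}$)
$\left(-214 - -82584\right) + W{\left(r \right)} = \left(-214 - -82584\right) + \sqrt{2} \sqrt{-35} = \left(-214 + 82584\right) + \sqrt{2} i \sqrt{35} = 82370 + i \sqrt{70}$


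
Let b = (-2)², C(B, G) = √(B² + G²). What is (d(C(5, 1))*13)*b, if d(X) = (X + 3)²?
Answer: 1820 + 312*√26 ≈ 3410.9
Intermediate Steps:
b = 4
d(X) = (3 + X)²
(d(C(5, 1))*13)*b = ((3 + √(5² + 1²))²*13)*4 = ((3 + √(25 + 1))²*13)*4 = ((3 + √26)²*13)*4 = (13*(3 + √26)²)*4 = 52*(3 + √26)²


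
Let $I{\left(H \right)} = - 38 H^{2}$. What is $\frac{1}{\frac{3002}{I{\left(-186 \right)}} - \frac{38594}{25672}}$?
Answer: $- \frac{27754641}{41788316} \approx -0.66417$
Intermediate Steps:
$\frac{1}{\frac{3002}{I{\left(-186 \right)}} - \frac{38594}{25672}} = \frac{1}{\frac{3002}{\left(-38\right) \left(-186\right)^{2}} - \frac{38594}{25672}} = \frac{1}{\frac{3002}{\left(-38\right) 34596} - \frac{19297}{12836}} = \frac{1}{\frac{3002}{-1314648} - \frac{19297}{12836}} = \frac{1}{3002 \left(- \frac{1}{1314648}\right) - \frac{19297}{12836}} = \frac{1}{- \frac{79}{34596} - \frac{19297}{12836}} = \frac{1}{- \frac{41788316}{27754641}} = - \frac{27754641}{41788316}$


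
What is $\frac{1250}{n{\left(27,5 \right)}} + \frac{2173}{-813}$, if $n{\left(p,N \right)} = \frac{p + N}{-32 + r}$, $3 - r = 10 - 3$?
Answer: $- \frac{4581817}{3252} \approx -1408.9$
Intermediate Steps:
$r = -4$ ($r = 3 - \left(10 - 3\right) = 3 - 7 = -4$)
$n{\left(p,N \right)} = - \frac{N}{36} - \frac{p}{36}$ ($n{\left(p,N \right)} = \frac{p + N}{-32 - 4} = \frac{N + p}{-36} = \left(N + p\right) \left(- \frac{1}{36}\right) = - \frac{N}{36} - \frac{p}{36}$)
$\frac{1250}{n{\left(27,5 \right)}} + \frac{2173}{-813} = \frac{1250}{\left(- \frac{1}{36}\right) 5 - \frac{3}{4}} + \frac{2173}{-813} = \frac{1250}{- \frac{5}{36} - \frac{3}{4}} + 2173 \left(- \frac{1}{813}\right) = \frac{1250}{- \frac{8}{9}} - \frac{2173}{813} = 1250 \left(- \frac{9}{8}\right) - \frac{2173}{813} = - \frac{5625}{4} - \frac{2173}{813} = - \frac{4581817}{3252}$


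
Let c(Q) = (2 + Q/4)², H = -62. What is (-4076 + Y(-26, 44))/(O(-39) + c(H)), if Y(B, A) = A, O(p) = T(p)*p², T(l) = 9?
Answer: -1792/6165 ≈ -0.29067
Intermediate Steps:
O(p) = 9*p²
c(Q) = (2 + Q/4)² (c(Q) = (2 + Q*(¼))² = (2 + Q/4)²)
(-4076 + Y(-26, 44))/(O(-39) + c(H)) = (-4076 + 44)/(9*(-39)² + (8 - 62)²/16) = -4032/(9*1521 + (1/16)*(-54)²) = -4032/(13689 + (1/16)*2916) = -4032/(13689 + 729/4) = -4032/55485/4 = -4032*4/55485 = -1792/6165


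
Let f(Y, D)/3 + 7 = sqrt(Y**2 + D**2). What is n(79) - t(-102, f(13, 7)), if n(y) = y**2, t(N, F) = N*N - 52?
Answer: -4111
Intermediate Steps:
f(Y, D) = -21 + 3*sqrt(D**2 + Y**2) (f(Y, D) = -21 + 3*sqrt(Y**2 + D**2) = -21 + 3*sqrt(D**2 + Y**2))
t(N, F) = -52 + N**2 (t(N, F) = N**2 - 52 = -52 + N**2)
n(79) - t(-102, f(13, 7)) = 79**2 - (-52 + (-102)**2) = 6241 - (-52 + 10404) = 6241 - 1*10352 = 6241 - 10352 = -4111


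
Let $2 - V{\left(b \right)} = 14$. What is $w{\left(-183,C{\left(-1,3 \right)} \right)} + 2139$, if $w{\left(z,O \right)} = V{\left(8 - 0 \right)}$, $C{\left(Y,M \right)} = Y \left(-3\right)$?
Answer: $2127$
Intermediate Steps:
$V{\left(b \right)} = -12$ ($V{\left(b \right)} = 2 - 14 = -12$)
$C{\left(Y,M \right)} = - 3 Y$
$w{\left(z,O \right)} = -12$
$w{\left(-183,C{\left(-1,3 \right)} \right)} + 2139 = -12 + 2139 = 2127$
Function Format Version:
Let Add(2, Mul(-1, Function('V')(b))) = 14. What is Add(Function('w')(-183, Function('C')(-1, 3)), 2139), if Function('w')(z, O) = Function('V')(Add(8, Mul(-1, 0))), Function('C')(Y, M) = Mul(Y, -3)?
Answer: 2127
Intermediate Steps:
Function('V')(b) = -12 (Function('V')(b) = Add(2, Mul(-1, 14)) = Add(2, -14) = -12)
Function('C')(Y, M) = Mul(-3, Y)
Function('w')(z, O) = -12
Add(Function('w')(-183, Function('C')(-1, 3)), 2139) = Add(-12, 2139) = 2127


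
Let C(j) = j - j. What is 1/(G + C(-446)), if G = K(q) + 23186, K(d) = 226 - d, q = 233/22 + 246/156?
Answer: 143/3346176 ≈ 4.2735e-5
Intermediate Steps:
q = 1740/143 (q = 233*(1/22) + 246*(1/156) = 233/22 + 41/26 = 1740/143 ≈ 12.168)
C(j) = 0
G = 3346176/143 (G = (226 - 1*1740/143) + 23186 = (226 - 1740/143) + 23186 = 30578/143 + 23186 = 3346176/143 ≈ 23400.)
1/(G + C(-446)) = 1/(3346176/143 + 0) = 1/(3346176/143) = 143/3346176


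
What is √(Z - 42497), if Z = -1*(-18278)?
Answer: 9*I*√299 ≈ 155.62*I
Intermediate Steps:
Z = 18278
√(Z - 42497) = √(18278 - 42497) = √(-24219) = 9*I*√299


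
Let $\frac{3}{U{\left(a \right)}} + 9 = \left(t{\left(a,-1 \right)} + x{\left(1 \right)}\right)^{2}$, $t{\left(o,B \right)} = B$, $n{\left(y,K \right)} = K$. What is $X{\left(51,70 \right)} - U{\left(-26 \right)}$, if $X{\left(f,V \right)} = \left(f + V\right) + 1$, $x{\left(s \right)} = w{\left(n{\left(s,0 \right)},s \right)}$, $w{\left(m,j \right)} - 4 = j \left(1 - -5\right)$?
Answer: $\frac{2927}{24} \approx 121.96$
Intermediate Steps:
$w{\left(m,j \right)} = 4 + 6 j$ ($w{\left(m,j \right)} = 4 + j \left(1 - -5\right) = 4 + j \left(1 + 5\right) = 4 + j 6 = 4 + 6 j$)
$x{\left(s \right)} = 4 + 6 s$
$X{\left(f,V \right)} = 1 + V + f$ ($X{\left(f,V \right)} = \left(V + f\right) + 1 = 1 + V + f$)
$U{\left(a \right)} = \frac{1}{24}$ ($U{\left(a \right)} = \frac{3}{-9 + \left(-1 + \left(4 + 6 \cdot 1\right)\right)^{2}} = \frac{3}{-9 + \left(-1 + \left(4 + 6\right)\right)^{2}} = \frac{3}{-9 + \left(-1 + 10\right)^{2}} = \frac{3}{-9 + 9^{2}} = \frac{3}{-9 + 81} = \frac{3}{72} = 3 \cdot \frac{1}{72} = \frac{1}{24}$)
$X{\left(51,70 \right)} - U{\left(-26 \right)} = \left(1 + 70 + 51\right) - \frac{1}{24} = 122 - \frac{1}{24} = \frac{2927}{24}$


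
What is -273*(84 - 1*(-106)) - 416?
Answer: -52286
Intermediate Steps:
-273*(84 - 1*(-106)) - 416 = -273*(84 + 106) - 416 = -273*190 - 416 = -51870 - 416 = -52286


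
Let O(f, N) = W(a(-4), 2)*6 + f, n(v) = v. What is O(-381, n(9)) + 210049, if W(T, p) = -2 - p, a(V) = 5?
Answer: 209644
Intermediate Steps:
O(f, N) = -24 + f (O(f, N) = (-2 - 1*2)*6 + f = (-2 - 2)*6 + f = -4*6 + f = -24 + f)
O(-381, n(9)) + 210049 = (-24 - 381) + 210049 = -405 + 210049 = 209644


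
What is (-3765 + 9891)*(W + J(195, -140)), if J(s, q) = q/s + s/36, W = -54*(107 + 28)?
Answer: -1160373647/26 ≈ -4.4630e+7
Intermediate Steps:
W = -7290 (W = -54*135 = -7290)
J(s, q) = s/36 + q/s (J(s, q) = q/s + s*(1/36) = q/s + s/36 = s/36 + q/s)
(-3765 + 9891)*(W + J(195, -140)) = (-3765 + 9891)*(-7290 + ((1/36)*195 - 140/195)) = 6126*(-7290 + (65/12 - 140*1/195)) = 6126*(-7290 + (65/12 - 28/39)) = 6126*(-7290 + 733/156) = 6126*(-1136507/156) = -1160373647/26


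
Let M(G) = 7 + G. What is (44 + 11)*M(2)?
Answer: 495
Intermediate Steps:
(44 + 11)*M(2) = (44 + 11)*(7 + 2) = 55*9 = 495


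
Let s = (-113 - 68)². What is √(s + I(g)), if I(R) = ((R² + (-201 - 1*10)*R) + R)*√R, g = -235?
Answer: √(32761 + 104575*I*√235) ≈ 904.49 + 886.19*I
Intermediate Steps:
s = 32761 (s = (-181)² = 32761)
I(R) = √R*(R² - 210*R) (I(R) = ((R² + (-201 - 10)*R) + R)*√R = ((R² - 211*R) + R)*√R = (R² - 210*R)*√R = √R*(R² - 210*R))
√(s + I(g)) = √(32761 + (-235)^(3/2)*(-210 - 235)) = √(32761 - 235*I*√235*(-445)) = √(32761 + 104575*I*√235)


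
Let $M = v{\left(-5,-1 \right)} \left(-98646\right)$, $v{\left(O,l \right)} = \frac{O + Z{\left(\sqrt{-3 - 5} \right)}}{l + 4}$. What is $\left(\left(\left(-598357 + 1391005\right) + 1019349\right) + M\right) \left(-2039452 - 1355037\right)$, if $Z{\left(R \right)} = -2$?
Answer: $-6932126995619$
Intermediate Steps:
$v{\left(O,l \right)} = \frac{-2 + O}{4 + l}$ ($v{\left(O,l \right)} = \frac{O - 2}{l + 4} = \frac{-2 + O}{4 + l}$)
$M = 230174$ ($M = \frac{-2 - 5}{4 - 1} \left(-98646\right) = \frac{1}{3} \left(-7\right) \left(-98646\right) = \left(- \frac{7}{3}\right) \left(-98646\right) = 230174$)
$\left(\left(\left(-598357 + 1391005\right) + 1019349\right) + M\right) \left(-2039452 - 1355037\right) = \left(\left(\left(-598357 + 1391005\right) + 1019349\right) + 230174\right) \left(-2039452 - 1355037\right) = \left(\left(792648 + 1019349\right) + 230174\right) \left(-3394489\right) = \left(1811997 + 230174\right) \left(-3394489\right) = 2042171 \left(-3394489\right) = -6932126995619$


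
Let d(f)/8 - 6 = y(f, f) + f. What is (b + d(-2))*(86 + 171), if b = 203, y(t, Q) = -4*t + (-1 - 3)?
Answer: 68619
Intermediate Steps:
y(t, Q) = -4 - 4*t (y(t, Q) = -4*t - 4 = -4 - 4*t)
d(f) = 16 - 24*f (d(f) = 48 + 8*((-4 - 4*f) + f) = 48 + 8*(-4 - 3*f) = 48 + (-32 - 24*f) = 16 - 24*f)
(b + d(-2))*(86 + 171) = (203 + (16 - 24*(-2)))*(86 + 171) = (203 + (16 + 48))*257 = (203 + 64)*257 = 267*257 = 68619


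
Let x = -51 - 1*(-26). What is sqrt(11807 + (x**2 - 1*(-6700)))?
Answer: 2*sqrt(4783) ≈ 138.32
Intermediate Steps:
x = -25 (x = -51 + 26 = -25)
sqrt(11807 + (x**2 - 1*(-6700))) = sqrt(11807 + ((-25)**2 - 1*(-6700))) = sqrt(11807 + (625 + 6700)) = sqrt(11807 + 7325) = sqrt(19132) = 2*sqrt(4783)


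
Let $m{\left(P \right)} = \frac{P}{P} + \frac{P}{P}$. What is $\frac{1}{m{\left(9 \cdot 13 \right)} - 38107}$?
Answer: $- \frac{1}{38105} \approx -2.6243 \cdot 10^{-5}$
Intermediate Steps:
$m{\left(P \right)} = 2$ ($m{\left(P \right)} = 1 + 1 = 2$)
$\frac{1}{m{\left(9 \cdot 13 \right)} - 38107} = \frac{1}{2 - 38107} = \frac{1}{-38105} = - \frac{1}{38105}$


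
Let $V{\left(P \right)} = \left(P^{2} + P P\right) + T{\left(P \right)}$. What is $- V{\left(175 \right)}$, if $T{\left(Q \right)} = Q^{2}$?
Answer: $-91875$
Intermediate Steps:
$V{\left(P \right)} = 3 P^{2}$ ($V{\left(P \right)} = \left(P^{2} + P P\right) + P^{2} = \left(P^{2} + P^{2}\right) + P^{2} = 2 P^{2} + P^{2} = 3 P^{2}$)
$- V{\left(175 \right)} = - 3 \cdot 175^{2} = - 3 \cdot 30625 = \left(-1\right) 91875 = -91875$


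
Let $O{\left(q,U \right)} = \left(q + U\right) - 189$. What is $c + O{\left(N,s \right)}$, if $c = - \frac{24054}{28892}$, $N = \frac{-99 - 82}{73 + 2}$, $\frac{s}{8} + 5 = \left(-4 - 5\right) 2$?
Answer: $- \frac{407643601}{1083450} \approx -376.25$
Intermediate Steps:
$s = -184$ ($s = -40 + 8 \left(-4 - 5\right) 2 = -40 + 8 \left(\left(-9\right) 2\right) = -40 + 8 \left(-18\right) = -40 - 144 = -184$)
$N = - \frac{181}{75} \approx -2.4133$
$O{\left(q,U \right)} = -189 + U + q$ ($O{\left(q,U \right)} = \left(U + q\right) - 189 = -189 + U + q$)
$c = - \frac{12027}{14446}$ ($c = \left(-24054\right) \frac{1}{28892} = - \frac{12027}{14446} \approx -0.83255$)
$c + O{\left(N,s \right)} = - \frac{12027}{14446} - \frac{28156}{75} = - \frac{407643601}{1083450}$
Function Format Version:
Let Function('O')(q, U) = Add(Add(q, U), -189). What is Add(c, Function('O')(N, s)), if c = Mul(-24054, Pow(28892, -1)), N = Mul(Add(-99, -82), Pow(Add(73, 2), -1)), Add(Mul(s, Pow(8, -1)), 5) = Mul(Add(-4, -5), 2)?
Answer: Rational(-407643601, 1083450) ≈ -376.25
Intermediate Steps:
s = -184 (s = Add(-40, Mul(8, Mul(Add(-4, -5), 2))) = Add(-40, Mul(8, Mul(-9, 2))) = Add(-40, Mul(8, -18)) = Add(-40, -144) = -184)
N = Rational(-181, 75) (N = Mul(-181, Pow(75, -1)) = Mul(-181, Rational(1, 75)) = Rational(-181, 75) ≈ -2.4133)
Function('O')(q, U) = Add(-189, U, q) (Function('O')(q, U) = Add(Add(U, q), -189) = Add(-189, U, q))
c = Rational(-12027, 14446) (c = Mul(-24054, Rational(1, 28892)) = Rational(-12027, 14446) ≈ -0.83255)
Add(c, Function('O')(N, s)) = Add(Rational(-12027, 14446), Add(-189, -184, Rational(-181, 75))) = Add(Rational(-12027, 14446), Rational(-28156, 75)) = Rational(-407643601, 1083450)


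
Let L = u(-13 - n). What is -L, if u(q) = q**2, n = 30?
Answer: -1849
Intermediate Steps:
L = 1849 (L = (-13 - 1*30)**2 = (-13 - 30)**2 = (-43)**2 = 1849)
-L = -1*1849 = -1849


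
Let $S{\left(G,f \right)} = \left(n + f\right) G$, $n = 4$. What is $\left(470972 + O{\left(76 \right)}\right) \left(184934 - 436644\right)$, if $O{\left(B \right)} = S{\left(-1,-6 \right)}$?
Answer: $-118548865540$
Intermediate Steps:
$S{\left(G,f \right)} = G \left(4 + f\right)$ ($S{\left(G,f \right)} = \left(4 + f\right) G = G \left(4 + f\right)$)
$O{\left(B \right)} = 2$ ($O{\left(B \right)} = - (4 - 6) = \left(-1\right) \left(-2\right) = 2$)
$\left(470972 + O{\left(76 \right)}\right) \left(184934 - 436644\right) = \left(470972 + 2\right) \left(184934 - 436644\right) = 470974 \left(-251710\right) = -118548865540$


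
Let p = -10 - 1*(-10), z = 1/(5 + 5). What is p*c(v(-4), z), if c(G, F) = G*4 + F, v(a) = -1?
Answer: 0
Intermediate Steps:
z = ⅒ (z = 1/10 = ⅒ ≈ 0.10000)
c(G, F) = F + 4*G (c(G, F) = 4*G + F = F + 4*G)
p = 0 (p = -10 + 10 = 0)
p*c(v(-4), z) = 0*(⅒ + 4*(-1)) = 0*(⅒ - 4) = 0*(-39/10) = 0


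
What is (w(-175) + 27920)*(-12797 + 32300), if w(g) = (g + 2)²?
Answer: 1128229047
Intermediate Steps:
w(g) = (2 + g)²
(w(-175) + 27920)*(-12797 + 32300) = ((2 - 175)² + 27920)*(-12797 + 32300) = ((-173)² + 27920)*19503 = (29929 + 27920)*19503 = 57849*19503 = 1128229047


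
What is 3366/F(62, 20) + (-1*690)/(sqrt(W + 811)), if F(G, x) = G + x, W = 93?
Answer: 1683/41 - 345*sqrt(226)/226 ≈ 18.100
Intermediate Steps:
3366/F(62, 20) + (-1*690)/(sqrt(W + 811)) = 3366/(62 + 20) + (-1*690)/(sqrt(93 + 811)) = 3366/82 - 690*sqrt(226)/452 = 3366*(1/82) - 690*sqrt(226)/452 = 1683/41 - 345*sqrt(226)/226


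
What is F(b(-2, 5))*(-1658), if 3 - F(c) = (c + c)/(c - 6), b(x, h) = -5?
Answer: -38134/11 ≈ -3466.7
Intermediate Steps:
F(c) = 3 - 2*c/(-6 + c) (F(c) = 3 - (c + c)/(c - 6) = 3 - 2*c/(-6 + c))
F(b(-2, 5))*(-1658) = ((-18 - 5)/(-6 - 5))*(-1658) = (-23/(-11))*(-1658) = -1/11*(-23)*(-1658) = (23/11)*(-1658) = -38134/11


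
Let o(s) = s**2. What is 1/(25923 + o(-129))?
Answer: 1/42564 ≈ 2.3494e-5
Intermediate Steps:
1/(25923 + o(-129)) = 1/(25923 + (-129)**2) = 1/(25923 + 16641) = 1/42564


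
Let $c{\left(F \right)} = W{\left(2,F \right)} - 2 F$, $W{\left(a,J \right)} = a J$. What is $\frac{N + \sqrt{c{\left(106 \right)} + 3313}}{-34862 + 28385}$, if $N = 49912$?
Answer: $- \frac{2936}{381} - \frac{\sqrt{3313}}{6477} \approx -7.7149$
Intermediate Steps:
$W{\left(a,J \right)} = J a$
$c{\left(F \right)} = 0$ ($c{\left(F \right)} = F 2 - 2 F = 2 F - 2 F = 0$)
$\frac{N + \sqrt{c{\left(106 \right)} + 3313}}{-34862 + 28385} = \frac{49912 + \sqrt{0 + 3313}}{-34862 + 28385} = \frac{49912 + \sqrt{3313}}{-6477} = \left(49912 + \sqrt{3313}\right) \left(- \frac{1}{6477}\right) = - \frac{2936}{381} - \frac{\sqrt{3313}}{6477}$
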